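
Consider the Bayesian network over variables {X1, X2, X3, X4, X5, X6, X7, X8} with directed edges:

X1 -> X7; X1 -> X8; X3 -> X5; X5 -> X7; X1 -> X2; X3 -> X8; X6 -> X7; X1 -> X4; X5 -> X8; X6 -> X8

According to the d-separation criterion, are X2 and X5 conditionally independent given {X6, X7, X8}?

No — X2 and X5 are not d-separated given {X6, X7, X8}.

We examine all 6 paths between X2 and X5:
  1. X2 ← X1 → X8 ← X5 — X1:fork[open]; X8:collider[open] ⇒ active
  2. X2 ← X1 → X8 ← X3 → X5 — X1:fork[open]; X8:collider[open]; X3:fork[open] ⇒ active
  3. X2 ← X1 → X8 ← X6 → X7 ← X5 — X1:fork[open]; X8:collider[open]; X6:fork[blocks]; X7:collider[open] ⇒ blocked
  4. X2 ← X1 → X7 ← X5 — X1:fork[open]; X7:collider[open] ⇒ active
  5. X2 ← X1 → X7 ← X6 → X8 ← X5 — X1:fork[open]; X7:collider[open]; X6:fork[blocks]; X8:collider[open] ⇒ blocked
  6. X2 ← X1 → X7 ← X6 → X8 ← X3 → X5 — X1:fork[open]; X7:collider[open]; X6:fork[blocks]; X8:collider[open]; X3:fork[open] ⇒ blocked
At least one path is unblocked, so d-separation fails.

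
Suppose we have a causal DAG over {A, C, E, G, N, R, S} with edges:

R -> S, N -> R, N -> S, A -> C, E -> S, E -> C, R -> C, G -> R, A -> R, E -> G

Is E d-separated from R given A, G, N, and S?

There are 5 undirected paths between E and R; checking each against the conditioning set {A, G, N, S}:
Path 1: E → G → R
  G is a chain here and G is conditioned on, so the path is blocked at G.
Path 2: E → S ← R
  S is a collider and S is conditioned on, which opens it — no node blocks this path, so it is active.
Path 3: E → S ← N → R
  N is a fork here and N is conditioned on, so the path is blocked at N.
Path 4: E → C ← R
  C is a collider here and neither C nor any of its descendants is conditioned on, so the collider stays closed — the path is blocked at C.
Path 5: E → C ← A → R
  C is a collider here and neither C nor any of its descendants is conditioned on, so the collider stays closed — the path is blocked at C.
Because an active path exists, E and R are not d-separated.

No — E and R are not d-separated given {A, G, N, S}.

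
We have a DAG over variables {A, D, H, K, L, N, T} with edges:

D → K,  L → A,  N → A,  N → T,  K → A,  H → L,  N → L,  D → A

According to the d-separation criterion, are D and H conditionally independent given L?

Yes

We examine all 4 paths between D and H:
Path 1: D → A ← N → L ← H
  A is a collider here and neither A nor any of its descendants is conditioned on, so the collider stays closed — the path is blocked at A.
Path 2: D → A ← L ← H
  A is a collider here and neither A nor any of its descendants is conditioned on, so the collider stays closed — the path is blocked at A.
Path 3: D → K → A ← N → L ← H
  A is a collider here and neither A nor any of its descendants is conditioned on, so the collider stays closed — the path is blocked at A.
Path 4: D → K → A ← L ← H
  A is a collider here and neither A nor any of its descendants is conditioned on, so the collider stays closed — the path is blocked at A.
Every path is blocked, so D and H are d-separated given {L}.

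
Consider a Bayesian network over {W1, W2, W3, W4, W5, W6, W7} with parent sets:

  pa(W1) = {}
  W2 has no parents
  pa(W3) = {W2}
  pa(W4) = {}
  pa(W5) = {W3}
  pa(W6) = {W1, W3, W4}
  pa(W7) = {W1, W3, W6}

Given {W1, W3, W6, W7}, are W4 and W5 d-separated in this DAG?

Yes

There are 3 undirected paths between W4 and W5; checking each against the conditioning set {W1, W3, W6, W7}:
Path 1: W4 → W6 → W7 ← W3 → W5
  W6 is a chain here and W6 is conditioned on, so the path is blocked at W6.
Path 2: W4 → W6 ← W3 → W5
  W3 is a fork here and W3 is conditioned on, so the path is blocked at W3.
Path 3: W4 → W6 ← W1 → W7 ← W3 → W5
  W1 is a fork here and W1 is conditioned on, so the path is blocked at W1.
All paths are blocked; W4 ⊥ W5 | {W1, W3, W6, W7} holds.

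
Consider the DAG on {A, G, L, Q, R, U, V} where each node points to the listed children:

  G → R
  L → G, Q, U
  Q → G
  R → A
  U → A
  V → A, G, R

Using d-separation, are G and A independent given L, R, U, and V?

6 paths connect G and A; each must be blocked for d-separation to hold:
Path 1: G ← V → A
  V is a fork here and V is conditioned on, so the path is blocked at V.
Path 2: G ← V → R → A
  V is a fork here and V is conditioned on, so the path is blocked at V.
Path 3: G ← Q ← L → U → A
  L is a fork here and L is conditioned on, so the path is blocked at L.
Path 4: G → R ← V → A
  V is a fork here and V is conditioned on, so the path is blocked at V.
Path 5: G → R → A
  R is a chain here and R is conditioned on, so the path is blocked at R.
Path 6: G ← L → U → A
  L is a fork here and L is conditioned on, so the path is blocked at L.
Every path is blocked, so G and A are d-separated given {L, R, U, V}.

Yes — G and A are d-separated given {L, R, U, V}.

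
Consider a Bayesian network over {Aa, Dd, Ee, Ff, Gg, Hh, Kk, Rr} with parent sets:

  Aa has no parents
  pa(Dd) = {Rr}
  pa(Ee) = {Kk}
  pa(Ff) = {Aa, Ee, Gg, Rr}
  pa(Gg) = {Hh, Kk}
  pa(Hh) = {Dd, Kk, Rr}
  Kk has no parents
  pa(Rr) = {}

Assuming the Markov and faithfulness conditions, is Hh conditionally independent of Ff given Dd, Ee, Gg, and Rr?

Yes

There are 6 undirected paths between Hh and Ff; checking each against the conditioning set {Dd, Ee, Gg, Rr}:
  1. Hh ← Kk → Gg → Ff — Kk:fork[open]; Gg:chain[blocks] ⇒ blocked
  2. Hh ← Kk → Ee → Ff — Kk:fork[open]; Ee:chain[blocks] ⇒ blocked
  3. Hh → Gg ← Kk → Ee → Ff — Gg:collider[open]; Kk:fork[open]; Ee:chain[blocks] ⇒ blocked
  4. Hh → Gg → Ff — Gg:chain[blocks] ⇒ blocked
  5. Hh ← Dd ← Rr → Ff — Dd:chain[blocks]; Rr:fork[blocks] ⇒ blocked
  6. Hh ← Rr → Ff — Rr:fork[blocks] ⇒ blocked
All paths are blocked; Hh ⊥ Ff | {Dd, Ee, Gg, Rr} holds.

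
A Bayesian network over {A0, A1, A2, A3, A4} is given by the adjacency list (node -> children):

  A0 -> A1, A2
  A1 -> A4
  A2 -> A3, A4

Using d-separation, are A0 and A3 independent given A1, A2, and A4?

Yes — A0 and A3 are d-separated given {A1, A2, A4}.

There are 2 undirected paths between A0 and A3; checking each against the conditioning set {A1, A2, A4}:
  1. A0 → A1 → A4 ← A2 → A3 — A1:chain[blocks]; A4:collider[open]; A2:fork[blocks] ⇒ blocked
  2. A0 → A2 → A3 — A2:chain[blocks] ⇒ blocked
Since every path is blocked, d-separation holds.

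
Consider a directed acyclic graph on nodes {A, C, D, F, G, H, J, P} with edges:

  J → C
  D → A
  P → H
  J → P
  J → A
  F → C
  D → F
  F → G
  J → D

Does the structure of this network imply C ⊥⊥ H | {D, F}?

No

We examine all 3 paths between C and H:
Path 1: C ← J → P → H
  J is a fork and J is not conditioned on; P is a chain and P is not conditioned on — no node blocks this path, so it is active.
Path 2: C ← F ← D ← J → P → H
  F is a chain here and F is conditioned on, so the path is blocked at F.
Path 3: C ← F ← D → A ← J → P → H
  F is a chain here and F is conditioned on, so the path is blocked at F.
Since the path C ← J → P → H is active, C and H are not d-separated given {D, F}.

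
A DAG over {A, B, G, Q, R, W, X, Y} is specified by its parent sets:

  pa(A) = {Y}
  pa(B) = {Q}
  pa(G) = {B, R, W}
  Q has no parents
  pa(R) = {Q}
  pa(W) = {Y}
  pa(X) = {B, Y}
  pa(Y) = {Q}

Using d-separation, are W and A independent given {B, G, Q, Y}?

We examine all 5 paths between W and A:
Path 1: W ← Y → A
  Y is a fork here and Y is conditioned on, so the path is blocked at Y.
Path 2: W → G ← B → X ← Y → A
  B is a fork here and B is conditioned on, so the path is blocked at B.
Path 3: W → G ← B ← Q → Y → A
  B is a chain here and B is conditioned on, so the path is blocked at B.
Path 4: W → G ← R ← Q → Y → A
  Q is a fork here and Q is conditioned on, so the path is blocked at Q.
Path 5: W → G ← R ← Q → B → X ← Y → A
  Q is a fork here and Q is conditioned on, so the path is blocked at Q.
All paths are blocked; W ⊥ A | {B, G, Q, Y} holds.

Yes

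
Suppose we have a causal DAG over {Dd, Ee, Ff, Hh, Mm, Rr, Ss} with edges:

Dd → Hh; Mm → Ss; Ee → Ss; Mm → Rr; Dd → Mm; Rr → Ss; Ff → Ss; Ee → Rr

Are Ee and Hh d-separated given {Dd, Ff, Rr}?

Enumerating the 4 paths from Ee to Hh and testing each for blocking by {Dd, Ff, Rr}:
Path 1: Ee → Rr → Ss ← Mm ← Dd → Hh
  Rr is a chain here and Rr is conditioned on, so the path is blocked at Rr.
Path 2: Ee → Rr ← Mm ← Dd → Hh
  Dd is a fork here and Dd is conditioned on, so the path is blocked at Dd.
Path 3: Ee → Ss ← Rr ← Mm ← Dd → Hh
  Ss is a collider here and neither Ss nor any of its descendants is conditioned on, so the collider stays closed — the path is blocked at Ss.
Path 4: Ee → Ss ← Mm ← Dd → Hh
  Ss is a collider here and neither Ss nor any of its descendants is conditioned on, so the collider stays closed — the path is blocked at Ss.
Since every path is blocked, d-separation holds.

Yes — Ee and Hh are d-separated given {Dd, Ff, Rr}.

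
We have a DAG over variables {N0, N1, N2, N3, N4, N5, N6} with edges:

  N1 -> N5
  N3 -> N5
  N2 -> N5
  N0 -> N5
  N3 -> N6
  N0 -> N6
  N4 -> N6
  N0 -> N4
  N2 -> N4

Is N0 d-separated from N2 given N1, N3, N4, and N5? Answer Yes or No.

No

6 paths connect N0 and N2; each must be blocked for d-separation to hold:
Path 1: N0 → N6 ← N4 ← N2
  N6 is a collider here and neither N6 nor any of its descendants is conditioned on, so the collider stays closed — the path is blocked at N6.
Path 2: N0 → N6 ← N3 → N5 ← N2
  N6 is a collider here and neither N6 nor any of its descendants is conditioned on, so the collider stays closed — the path is blocked at N6.
Path 3: N0 → N4 → N6 ← N3 → N5 ← N2
  N4 is a chain here and N4 is conditioned on, so the path is blocked at N4.
Path 4: N0 → N4 ← N2
  N4 is a collider and N4 is conditioned on, which opens it — no node blocks this path, so it is active.
Path 5: N0 → N5 ← N2
  N5 is a collider and N5 is conditioned on, which opens it — no node blocks this path, so it is active.
Path 6: N0 → N5 ← N3 → N6 ← N4 ← N2
  N3 is a fork here and N3 is conditioned on, so the path is blocked at N3.
At least one path is unblocked, so d-separation fails.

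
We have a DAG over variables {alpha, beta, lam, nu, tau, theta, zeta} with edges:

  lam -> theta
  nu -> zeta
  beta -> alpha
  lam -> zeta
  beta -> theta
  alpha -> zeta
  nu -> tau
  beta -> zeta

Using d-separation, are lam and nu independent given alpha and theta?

Enumerating the 3 paths from lam to nu and testing each for blocking by {alpha, theta}:
  1. lam → zeta ← nu — zeta:collider[blocks] ⇒ blocked
  2. lam → theta ← beta → zeta ← nu — theta:collider[open]; beta:fork[open]; zeta:collider[blocks] ⇒ blocked
  3. lam → theta ← beta → alpha → zeta ← nu — theta:collider[open]; beta:fork[open]; alpha:chain[blocks]; zeta:collider[blocks] ⇒ blocked
Since every path is blocked, d-separation holds.

Yes — lam and nu are d-separated given {alpha, theta}.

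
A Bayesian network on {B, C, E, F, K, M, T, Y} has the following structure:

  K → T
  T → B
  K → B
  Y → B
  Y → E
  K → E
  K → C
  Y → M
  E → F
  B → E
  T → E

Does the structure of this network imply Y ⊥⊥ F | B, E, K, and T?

Yes

6 paths connect Y and F; each must be blocked for d-separation to hold:
  1. Y → B → E → F — B:chain[blocks]; E:chain[blocks] ⇒ blocked
  2. Y → B ← T → E → F — B:collider[open]; T:fork[blocks]; E:chain[blocks] ⇒ blocked
  3. Y → B ← T ← K → E → F — B:collider[open]; T:chain[blocks]; K:fork[blocks]; E:chain[blocks] ⇒ blocked
  4. Y → B ← K → E → F — B:collider[open]; K:fork[blocks]; E:chain[blocks] ⇒ blocked
  5. Y → B ← K → T → E → F — B:collider[open]; K:fork[blocks]; T:chain[blocks]; E:chain[blocks] ⇒ blocked
  6. Y → E → F — E:chain[blocks] ⇒ blocked
Every path is blocked, so Y and F are d-separated given {B, E, K, T}.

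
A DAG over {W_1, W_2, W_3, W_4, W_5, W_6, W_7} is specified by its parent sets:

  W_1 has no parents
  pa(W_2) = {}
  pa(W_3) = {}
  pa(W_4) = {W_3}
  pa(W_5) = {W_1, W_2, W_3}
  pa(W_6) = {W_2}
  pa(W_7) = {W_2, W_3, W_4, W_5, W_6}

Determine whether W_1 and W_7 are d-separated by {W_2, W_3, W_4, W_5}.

There are 5 undirected paths between W_1 and W_7; checking each against the conditioning set {W_2, W_3, W_4, W_5}:
Path 1: W_1 → W_5 ← W_3 → W_7
  W_3 is a fork here and W_3 is conditioned on, so the path is blocked at W_3.
Path 2: W_1 → W_5 ← W_3 → W_4 → W_7
  W_3 is a fork here and W_3 is conditioned on, so the path is blocked at W_3.
Path 3: W_1 → W_5 ← W_2 → W_6 → W_7
  W_2 is a fork here and W_2 is conditioned on, so the path is blocked at W_2.
Path 4: W_1 → W_5 ← W_2 → W_7
  W_2 is a fork here and W_2 is conditioned on, so the path is blocked at W_2.
Path 5: W_1 → W_5 → W_7
  W_5 is a chain here and W_5 is conditioned on, so the path is blocked at W_5.
Since every path is blocked, d-separation holds.

Yes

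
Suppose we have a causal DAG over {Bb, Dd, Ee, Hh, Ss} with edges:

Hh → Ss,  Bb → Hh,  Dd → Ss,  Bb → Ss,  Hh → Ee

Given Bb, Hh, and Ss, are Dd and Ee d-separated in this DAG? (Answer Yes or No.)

Yes

Enumerating the 2 paths from Dd to Ee and testing each for blocking by {Bb, Hh, Ss}:
  1. Dd → Ss ← Hh → Ee — Ss:collider[open]; Hh:fork[blocks] ⇒ blocked
  2. Dd → Ss ← Bb → Hh → Ee — Ss:collider[open]; Bb:fork[blocks]; Hh:chain[blocks] ⇒ blocked
Every path is blocked, so Dd and Ee are d-separated given {Bb, Hh, Ss}.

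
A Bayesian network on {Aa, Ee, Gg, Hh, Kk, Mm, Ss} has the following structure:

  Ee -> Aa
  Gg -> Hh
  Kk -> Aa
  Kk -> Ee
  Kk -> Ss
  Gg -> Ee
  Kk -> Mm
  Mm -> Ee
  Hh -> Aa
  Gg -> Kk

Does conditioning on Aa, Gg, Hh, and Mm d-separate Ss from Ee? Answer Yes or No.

No

6 paths connect Ss and Ee; each must be blocked for d-separation to hold:
Path 1: Ss ← Kk → Ee
  Kk is a fork and Kk is not conditioned on — no node blocks this path, so it is active.
Path 2: Ss ← Kk ← Gg → Hh → Aa ← Ee
  Gg is a fork here and Gg is conditioned on, so the path is blocked at Gg.
Path 3: Ss ← Kk ← Gg → Ee
  Gg is a fork here and Gg is conditioned on, so the path is blocked at Gg.
Path 4: Ss ← Kk → Aa ← Hh ← Gg → Ee
  Hh is a chain here and Hh is conditioned on, so the path is blocked at Hh.
Path 5: Ss ← Kk → Aa ← Ee
  Kk is a fork and Kk is not conditioned on; Aa is a collider and Aa is conditioned on, which opens it — no node blocks this path, so it is active.
Path 6: Ss ← Kk → Mm → Ee
  Mm is a chain here and Mm is conditioned on, so the path is blocked at Mm.
At least one path is unblocked, so d-separation fails.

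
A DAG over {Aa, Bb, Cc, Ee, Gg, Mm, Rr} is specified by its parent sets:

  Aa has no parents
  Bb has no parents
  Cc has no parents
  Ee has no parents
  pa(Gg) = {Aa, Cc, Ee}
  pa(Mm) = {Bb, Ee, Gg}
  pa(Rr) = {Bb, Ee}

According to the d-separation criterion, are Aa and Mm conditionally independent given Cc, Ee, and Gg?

There are 3 undirected paths between Aa and Mm; checking each against the conditioning set {Cc, Ee, Gg}:
Path 1: Aa → Gg ← Ee → Rr ← Bb → Mm
  Ee is a fork here and Ee is conditioned on, so the path is blocked at Ee.
Path 2: Aa → Gg ← Ee → Mm
  Ee is a fork here and Ee is conditioned on, so the path is blocked at Ee.
Path 3: Aa → Gg → Mm
  Gg is a chain here and Gg is conditioned on, so the path is blocked at Gg.
Since every path is blocked, d-separation holds.

Yes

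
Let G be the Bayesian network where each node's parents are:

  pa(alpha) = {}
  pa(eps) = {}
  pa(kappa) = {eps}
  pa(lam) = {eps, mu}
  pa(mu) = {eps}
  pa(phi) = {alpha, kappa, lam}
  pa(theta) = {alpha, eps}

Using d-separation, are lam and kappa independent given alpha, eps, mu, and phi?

No — lam and kappa are not d-separated given {alpha, eps, mu, phi}.

We examine all 6 paths between lam and kappa:
  1. lam ← mu ← eps → theta ← alpha → phi ← kappa — mu:chain[blocks]; eps:fork[blocks]; theta:collider[blocks]; alpha:fork[blocks]; phi:collider[open] ⇒ blocked
  2. lam ← mu ← eps → kappa — mu:chain[blocks]; eps:fork[blocks] ⇒ blocked
  3. lam → phi ← kappa — phi:collider[open] ⇒ active
  4. lam → phi ← alpha → theta ← eps → kappa — phi:collider[open]; alpha:fork[blocks]; theta:collider[blocks]; eps:fork[blocks] ⇒ blocked
  5. lam ← eps → theta ← alpha → phi ← kappa — eps:fork[blocks]; theta:collider[blocks]; alpha:fork[blocks]; phi:collider[open] ⇒ blocked
  6. lam ← eps → kappa — eps:fork[blocks] ⇒ blocked
Since the path lam → phi ← kappa is active, lam and kappa are not d-separated given {alpha, eps, mu, phi}.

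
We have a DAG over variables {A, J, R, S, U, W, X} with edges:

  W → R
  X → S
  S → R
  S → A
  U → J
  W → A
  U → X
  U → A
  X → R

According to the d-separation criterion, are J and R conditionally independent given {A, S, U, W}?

There are 6 undirected paths between J and R; checking each against the conditioning set {A, S, U, W}:
Path 1: J ← U → X → S → A ← W → R
  U is a fork here and U is conditioned on, so the path is blocked at U.
Path 2: J ← U → X → S → R
  U is a fork here and U is conditioned on, so the path is blocked at U.
Path 3: J ← U → X → R
  U is a fork here and U is conditioned on, so the path is blocked at U.
Path 4: J ← U → A ← W → R
  U is a fork here and U is conditioned on, so the path is blocked at U.
Path 5: J ← U → A ← S ← X → R
  U is a fork here and U is conditioned on, so the path is blocked at U.
Path 6: J ← U → A ← S → R
  U is a fork here and U is conditioned on, so the path is blocked at U.
Since every path is blocked, d-separation holds.

Yes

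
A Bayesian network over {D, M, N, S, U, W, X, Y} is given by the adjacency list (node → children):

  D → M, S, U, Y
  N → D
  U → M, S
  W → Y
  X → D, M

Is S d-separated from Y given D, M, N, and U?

Yes

Enumerating the 4 paths from S to Y and testing each for blocking by {D, M, N, U}:
Path 1: S ← U → M ← X → D → Y
  U is a fork here and U is conditioned on, so the path is blocked at U.
Path 2: S ← U → M ← D → Y
  U is a fork here and U is conditioned on, so the path is blocked at U.
Path 3: S ← U ← D → Y
  U is a chain here and U is conditioned on, so the path is blocked at U.
Path 4: S ← D → Y
  D is a fork here and D is conditioned on, so the path is blocked at D.
Every path is blocked, so S and Y are d-separated given {D, M, N, U}.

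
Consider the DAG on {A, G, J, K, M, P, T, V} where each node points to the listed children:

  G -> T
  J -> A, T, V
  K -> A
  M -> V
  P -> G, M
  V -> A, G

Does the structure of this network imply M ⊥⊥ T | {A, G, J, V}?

We examine all 6 paths between M and T:
  1. M ← P → G → T — P:fork[open]; G:chain[blocks] ⇒ blocked
  2. M ← P → G ← V → A ← J → T — P:fork[open]; G:collider[open]; V:fork[blocks]; A:collider[open]; J:fork[blocks] ⇒ blocked
  3. M ← P → G ← V ← J → T — P:fork[open]; G:collider[open]; V:chain[blocks]; J:fork[blocks] ⇒ blocked
  4. M → V → G → T — V:chain[blocks]; G:chain[blocks] ⇒ blocked
  5. M → V → A ← J → T — V:chain[blocks]; A:collider[open]; J:fork[blocks] ⇒ blocked
  6. M → V ← J → T — V:collider[open]; J:fork[blocks] ⇒ blocked
Every path is blocked, so M and T are d-separated given {A, G, J, V}.

Yes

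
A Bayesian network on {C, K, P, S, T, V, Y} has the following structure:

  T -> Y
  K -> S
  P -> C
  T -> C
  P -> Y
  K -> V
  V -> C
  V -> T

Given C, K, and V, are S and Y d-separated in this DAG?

There are 4 undirected paths between S and Y; checking each against the conditioning set {C, K, V}:
  1. S ← K → V → T → C ← P → Y — K:fork[blocks]; V:chain[blocks]; T:chain[open]; C:collider[open]; P:fork[open] ⇒ blocked
  2. S ← K → V → T → Y — K:fork[blocks]; V:chain[blocks]; T:chain[open] ⇒ blocked
  3. S ← K → V → C ← P → Y — K:fork[blocks]; V:chain[blocks]; C:collider[open]; P:fork[open] ⇒ blocked
  4. S ← K → V → C ← T → Y — K:fork[blocks]; V:chain[blocks]; C:collider[open]; T:fork[open] ⇒ blocked
Every path is blocked, so S and Y are d-separated given {C, K, V}.

Yes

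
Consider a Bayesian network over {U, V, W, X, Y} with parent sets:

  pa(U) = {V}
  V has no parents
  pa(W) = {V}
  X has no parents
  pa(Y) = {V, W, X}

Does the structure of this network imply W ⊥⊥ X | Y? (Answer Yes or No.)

We examine all 2 paths between W and X:
  1. W ← V → Y ← X — V:fork[open]; Y:collider[open] ⇒ active
  2. W → Y ← X — Y:collider[open] ⇒ active
Because an active path exists, W and X are not d-separated.

No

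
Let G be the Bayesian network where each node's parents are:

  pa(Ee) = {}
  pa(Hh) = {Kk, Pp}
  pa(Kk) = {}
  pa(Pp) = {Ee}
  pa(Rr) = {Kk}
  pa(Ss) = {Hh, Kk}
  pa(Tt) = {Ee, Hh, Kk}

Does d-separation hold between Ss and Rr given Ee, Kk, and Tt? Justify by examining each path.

Yes

4 paths connect Ss and Rr; each must be blocked for d-separation to hold:
Path 1: Ss ← Kk → Rr
  Kk is a fork here and Kk is conditioned on, so the path is blocked at Kk.
Path 2: Ss ← Hh ← Kk → Rr
  Kk is a fork here and Kk is conditioned on, so the path is blocked at Kk.
Path 3: Ss ← Hh → Tt ← Kk → Rr
  Kk is a fork here and Kk is conditioned on, so the path is blocked at Kk.
Path 4: Ss ← Hh ← Pp ← Ee → Tt ← Kk → Rr
  Ee is a fork here and Ee is conditioned on, so the path is blocked at Ee.
Since every path is blocked, d-separation holds.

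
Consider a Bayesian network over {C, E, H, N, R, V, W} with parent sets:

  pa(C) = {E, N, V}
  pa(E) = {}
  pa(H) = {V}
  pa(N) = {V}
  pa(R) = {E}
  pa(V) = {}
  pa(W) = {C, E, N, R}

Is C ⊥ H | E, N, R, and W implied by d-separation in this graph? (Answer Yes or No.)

Enumerating the 5 paths from C to H and testing each for blocking by {E, N, R, W}:
Path 1: C ← E → R → W ← N ← V → H
  E is a fork here and E is conditioned on, so the path is blocked at E.
Path 2: C ← E → W ← N ← V → H
  E is a fork here and E is conditioned on, so the path is blocked at E.
Path 3: C ← N ← V → H
  N is a chain here and N is conditioned on, so the path is blocked at N.
Path 4: C ← V → H
  V is a fork and V is not conditioned on — no node blocks this path, so it is active.
Path 5: C → W ← N ← V → H
  N is a chain here and N is conditioned on, so the path is blocked at N.
Because an active path exists, C and H are not d-separated.

No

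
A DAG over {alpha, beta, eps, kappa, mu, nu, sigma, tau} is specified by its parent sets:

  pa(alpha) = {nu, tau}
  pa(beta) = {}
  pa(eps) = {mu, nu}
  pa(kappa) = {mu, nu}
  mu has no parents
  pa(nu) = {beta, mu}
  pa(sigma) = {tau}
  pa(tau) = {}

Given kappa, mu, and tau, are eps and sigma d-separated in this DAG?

We examine all 3 paths between eps and sigma:
Path 1: eps ← nu → alpha ← tau → sigma
  alpha is a collider here and neither alpha nor any of its descendants is conditioned on, so the collider stays closed — the path is blocked at alpha.
Path 2: eps ← mu → kappa ← nu → alpha ← tau → sigma
  mu is a fork here and mu is conditioned on, so the path is blocked at mu.
Path 3: eps ← mu → nu → alpha ← tau → sigma
  mu is a fork here and mu is conditioned on, so the path is blocked at mu.
All paths are blocked; eps ⊥ sigma | {kappa, mu, tau} holds.

Yes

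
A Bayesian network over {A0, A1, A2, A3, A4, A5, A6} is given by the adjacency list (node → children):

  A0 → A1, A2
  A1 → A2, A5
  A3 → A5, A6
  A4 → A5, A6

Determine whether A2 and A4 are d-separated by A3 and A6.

There are 4 undirected paths between A2 and A4; checking each against the conditioning set {A3, A6}:
Path 1: A2 ← A0 → A1 → A5 ← A3 → A6 ← A4
  A5 is a collider here and neither A5 nor any of its descendants is conditioned on, so the collider stays closed — the path is blocked at A5.
Path 2: A2 ← A0 → A1 → A5 ← A4
  A5 is a collider here and neither A5 nor any of its descendants is conditioned on, so the collider stays closed — the path is blocked at A5.
Path 3: A2 ← A1 → A5 ← A3 → A6 ← A4
  A5 is a collider here and neither A5 nor any of its descendants is conditioned on, so the collider stays closed — the path is blocked at A5.
Path 4: A2 ← A1 → A5 ← A4
  A5 is a collider here and neither A5 nor any of its descendants is conditioned on, so the collider stays closed — the path is blocked at A5.
Every path is blocked, so A2 and A4 are d-separated given {A3, A6}.

Yes — A2 and A4 are d-separated given {A3, A6}.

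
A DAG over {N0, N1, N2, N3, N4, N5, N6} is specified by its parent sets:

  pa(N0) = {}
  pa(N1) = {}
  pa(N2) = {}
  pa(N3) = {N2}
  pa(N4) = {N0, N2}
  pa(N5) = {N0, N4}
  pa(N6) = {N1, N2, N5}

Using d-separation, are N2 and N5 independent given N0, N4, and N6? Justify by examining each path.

3 paths connect N2 and N5; each must be blocked for d-separation to hold:
  1. N2 → N6 ← N5 — N6:collider[open] ⇒ active
  2. N2 → N4 → N5 — N4:chain[blocks] ⇒ blocked
  3. N2 → N4 ← N0 → N5 — N4:collider[open]; N0:fork[blocks] ⇒ blocked
At least one path is unblocked, so d-separation fails.

No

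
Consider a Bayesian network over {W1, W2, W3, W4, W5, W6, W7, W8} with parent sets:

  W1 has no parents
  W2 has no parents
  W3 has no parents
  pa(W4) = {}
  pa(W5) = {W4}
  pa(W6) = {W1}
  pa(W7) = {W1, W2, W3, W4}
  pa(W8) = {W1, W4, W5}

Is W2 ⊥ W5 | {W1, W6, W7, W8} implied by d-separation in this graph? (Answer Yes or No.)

No

Enumerating the 4 paths from W2 to W5 and testing each for blocking by {W1, W6, W7, W8}:
Path 1: W2 → W7 ← W4 → W5
  W7 is a collider and W7 is conditioned on, which opens it; W4 is a fork and W4 is not conditioned on — no node blocks this path, so it is active.
Path 2: W2 → W7 ← W4 → W8 ← W5
  W7 is a collider and W7 is conditioned on, which opens it; W4 is a fork and W4 is not conditioned on; W8 is a collider and W8 is conditioned on, which opens it — no node blocks this path, so it is active.
Path 3: W2 → W7 ← W1 → W8 ← W5
  W1 is a fork here and W1 is conditioned on, so the path is blocked at W1.
Path 4: W2 → W7 ← W1 → W8 ← W4 → W5
  W1 is a fork here and W1 is conditioned on, so the path is blocked at W1.
Because an active path exists, W2 and W5 are not d-separated.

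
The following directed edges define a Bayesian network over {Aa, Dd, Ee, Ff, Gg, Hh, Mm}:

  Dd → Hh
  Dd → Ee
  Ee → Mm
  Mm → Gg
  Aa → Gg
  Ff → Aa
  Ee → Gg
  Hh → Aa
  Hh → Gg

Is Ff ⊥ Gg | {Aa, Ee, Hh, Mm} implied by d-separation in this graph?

4 paths connect Ff and Gg; each must be blocked for d-separation to hold:
  1. Ff → Aa ← Hh ← Dd → Ee → Gg — Aa:collider[open]; Hh:chain[blocks]; Dd:fork[open]; Ee:chain[blocks] ⇒ blocked
  2. Ff → Aa ← Hh ← Dd → Ee → Mm → Gg — Aa:collider[open]; Hh:chain[blocks]; Dd:fork[open]; Ee:chain[blocks]; Mm:chain[blocks] ⇒ blocked
  3. Ff → Aa ← Hh → Gg — Aa:collider[open]; Hh:fork[blocks] ⇒ blocked
  4. Ff → Aa → Gg — Aa:chain[blocks] ⇒ blocked
Since every path is blocked, d-separation holds.

Yes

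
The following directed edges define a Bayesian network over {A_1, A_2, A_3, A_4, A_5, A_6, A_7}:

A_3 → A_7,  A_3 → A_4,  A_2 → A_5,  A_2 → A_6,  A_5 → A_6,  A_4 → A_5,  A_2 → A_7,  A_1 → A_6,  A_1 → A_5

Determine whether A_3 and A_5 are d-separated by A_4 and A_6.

Yes

4 paths connect A_3 and A_5; each must be blocked for d-separation to hold:
  1. A_3 → A_4 → A_5 — A_4:chain[blocks] ⇒ blocked
  2. A_3 → A_7 ← A_2 → A_6 ← A_1 → A_5 — A_7:collider[blocks]; A_2:fork[open]; A_6:collider[open]; A_1:fork[open] ⇒ blocked
  3. A_3 → A_7 ← A_2 → A_6 ← A_5 — A_7:collider[blocks]; A_2:fork[open]; A_6:collider[open] ⇒ blocked
  4. A_3 → A_7 ← A_2 → A_5 — A_7:collider[blocks]; A_2:fork[open] ⇒ blocked
Every path is blocked, so A_3 and A_5 are d-separated given {A_4, A_6}.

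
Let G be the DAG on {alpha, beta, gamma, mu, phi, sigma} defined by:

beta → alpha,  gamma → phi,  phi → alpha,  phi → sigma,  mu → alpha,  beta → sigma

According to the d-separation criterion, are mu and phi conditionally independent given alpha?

No — mu and phi are not d-separated given {alpha}.

2 paths connect mu and phi; each must be blocked for d-separation to hold:
Path 1: mu → alpha ← phi
  alpha is a collider and alpha is conditioned on, which opens it — no node blocks this path, so it is active.
Path 2: mu → alpha ← beta → sigma ← phi
  sigma is a collider here and neither sigma nor any of its descendants is conditioned on, so the collider stays closed — the path is blocked at sigma.
At least one path is unblocked, so d-separation fails.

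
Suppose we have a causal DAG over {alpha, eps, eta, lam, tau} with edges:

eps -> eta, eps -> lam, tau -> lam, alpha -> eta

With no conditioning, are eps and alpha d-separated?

Only one path connects eps and alpha:
Path 1: eps → eta ← alpha
  eta is a collider here and neither eta nor any of its descendants is conditioned on, so the collider stays closed — the path is blocked at eta.
All paths are blocked; eps ⊥ alpha | ∅ holds.

Yes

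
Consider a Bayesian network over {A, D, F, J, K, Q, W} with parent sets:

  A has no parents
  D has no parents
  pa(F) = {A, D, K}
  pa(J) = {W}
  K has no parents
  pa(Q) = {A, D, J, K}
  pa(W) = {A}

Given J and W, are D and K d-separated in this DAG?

Yes

6 paths connect D and K; each must be blocked for d-separation to hold:
Path 1: D → Q ← A → F ← K
  Q is a collider here and neither Q nor any of its descendants is conditioned on, so the collider stays closed — the path is blocked at Q.
Path 2: D → Q ← J ← W ← A → F ← K
  Q is a collider here and neither Q nor any of its descendants is conditioned on, so the collider stays closed — the path is blocked at Q.
Path 3: D → Q ← K
  Q is a collider here and neither Q nor any of its descendants is conditioned on, so the collider stays closed — the path is blocked at Q.
Path 4: D → F ← A → W → J → Q ← K
  F is a collider here and neither F nor any of its descendants is conditioned on, so the collider stays closed — the path is blocked at F.
Path 5: D → F ← A → Q ← K
  F is a collider here and neither F nor any of its descendants is conditioned on, so the collider stays closed — the path is blocked at F.
Path 6: D → F ← K
  F is a collider here and neither F nor any of its descendants is conditioned on, so the collider stays closed — the path is blocked at F.
Since every path is blocked, d-separation holds.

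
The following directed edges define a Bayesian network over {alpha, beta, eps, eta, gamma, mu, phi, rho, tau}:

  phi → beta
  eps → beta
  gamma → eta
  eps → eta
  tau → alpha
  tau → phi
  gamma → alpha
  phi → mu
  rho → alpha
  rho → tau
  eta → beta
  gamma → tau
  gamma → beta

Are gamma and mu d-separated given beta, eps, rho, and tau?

Enumerating the 6 paths from gamma to mu and testing each for blocking by {beta, eps, rho, tau}:
Path 1: gamma → beta ← phi → mu
  beta is a collider and beta is conditioned on, which opens it; phi is a fork and phi is not conditioned on — no node blocks this path, so it is active.
Path 2: gamma → eta → beta ← phi → mu
  eta is a chain and eta is not conditioned on; beta is a collider and beta is conditioned on, which opens it; phi is a fork and phi is not conditioned on — no node blocks this path, so it is active.
Path 3: gamma → eta ← eps → beta ← phi → mu
  eps is a fork here and eps is conditioned on, so the path is blocked at eps.
Path 4: gamma → tau → phi → mu
  tau is a chain here and tau is conditioned on, so the path is blocked at tau.
Path 5: gamma → alpha ← rho → tau → phi → mu
  alpha is a collider here and neither alpha nor any of its descendants is conditioned on, so the collider stays closed — the path is blocked at alpha.
Path 6: gamma → alpha ← tau → phi → mu
  alpha is a collider here and neither alpha nor any of its descendants is conditioned on, so the collider stays closed — the path is blocked at alpha.
Since the path gamma → beta ← phi → mu is active, gamma and mu are not d-separated given {beta, eps, rho, tau}.

No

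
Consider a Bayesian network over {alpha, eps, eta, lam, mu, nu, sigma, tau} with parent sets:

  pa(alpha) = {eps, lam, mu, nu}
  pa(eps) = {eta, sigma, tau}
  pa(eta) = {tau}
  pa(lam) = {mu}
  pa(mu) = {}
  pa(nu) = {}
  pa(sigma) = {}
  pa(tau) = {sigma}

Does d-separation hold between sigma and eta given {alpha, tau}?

We examine all 4 paths between sigma and eta:
Path 1: sigma → eps ← tau → eta
  tau is a fork here and tau is conditioned on, so the path is blocked at tau.
Path 2: sigma → eps ← eta
  eps is a collider and its descendant alpha is conditioned on, which opens it — no node blocks this path, so it is active.
Path 3: sigma → tau → eps ← eta
  tau is a chain here and tau is conditioned on, so the path is blocked at tau.
Path 4: sigma → tau → eta
  tau is a chain here and tau is conditioned on, so the path is blocked at tau.
Because an active path exists, sigma and eta are not d-separated.

No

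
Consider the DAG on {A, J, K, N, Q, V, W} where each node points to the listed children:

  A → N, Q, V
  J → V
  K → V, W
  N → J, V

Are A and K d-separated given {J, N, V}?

No

Enumerating the 3 paths from A to K and testing each for blocking by {J, N, V}:
  1. A → N → J → V ← K — N:chain[blocks]; J:chain[blocks]; V:collider[open] ⇒ blocked
  2. A → N → V ← K — N:chain[blocks]; V:collider[open] ⇒ blocked
  3. A → V ← K — V:collider[open] ⇒ active
Since the path A → V ← K is active, A and K are not d-separated given {J, N, V}.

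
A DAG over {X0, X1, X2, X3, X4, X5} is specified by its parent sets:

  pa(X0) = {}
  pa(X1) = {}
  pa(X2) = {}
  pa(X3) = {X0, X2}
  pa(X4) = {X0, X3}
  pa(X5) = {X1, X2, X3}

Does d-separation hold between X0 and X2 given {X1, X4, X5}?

There are 4 undirected paths between X0 and X2; checking each against the conditioning set {X1, X4, X5}:
Path 1: X0 → X3 ← X2
  X3 is a collider and its descendant X5 is conditioned on, which opens it — no node blocks this path, so it is active.
Path 2: X0 → X3 → X5 ← X2
  X3 is a chain and X3 is not conditioned on; X5 is a collider and X5 is conditioned on, which opens it — no node blocks this path, so it is active.
Path 3: X0 → X4 ← X3 ← X2
  X4 is a collider and X4 is conditioned on, which opens it; X3 is a chain and X3 is not conditioned on — no node blocks this path, so it is active.
Path 4: X0 → X4 ← X3 → X5 ← X2
  X4 is a collider and X4 is conditioned on, which opens it; X3 is a fork and X3 is not conditioned on; X5 is a collider and X5 is conditioned on, which opens it — no node blocks this path, so it is active.
Since the path X0 → X3 ← X2 is active, X0 and X2 are not d-separated given {X1, X4, X5}.

No — X0 and X2 are not d-separated given {X1, X4, X5}.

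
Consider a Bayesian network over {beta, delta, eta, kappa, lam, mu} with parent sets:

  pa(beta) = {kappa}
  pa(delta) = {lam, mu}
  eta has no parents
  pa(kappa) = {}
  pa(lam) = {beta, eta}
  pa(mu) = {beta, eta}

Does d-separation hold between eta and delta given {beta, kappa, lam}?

No

We examine all 4 paths between eta and delta:
Path 1: eta → mu → delta
  mu is a chain and mu is not conditioned on — no node blocks this path, so it is active.
Path 2: eta → mu ← beta → lam → delta
  mu is a collider here and neither mu nor any of its descendants is conditioned on, so the collider stays closed — the path is blocked at mu.
Path 3: eta → lam → delta
  lam is a chain here and lam is conditioned on, so the path is blocked at lam.
Path 4: eta → lam ← beta → mu → delta
  beta is a fork here and beta is conditioned on, so the path is blocked at beta.
Because an active path exists, eta and delta are not d-separated.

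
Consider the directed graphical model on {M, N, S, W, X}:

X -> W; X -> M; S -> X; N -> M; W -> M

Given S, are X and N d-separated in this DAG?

Yes — X and N are d-separated given {S}.

2 paths connect X and N; each must be blocked for d-separation to hold:
  1. X → W → M ← N — W:chain[open]; M:collider[blocks] ⇒ blocked
  2. X → M ← N — M:collider[blocks] ⇒ blocked
All paths are blocked; X ⊥ N | {S} holds.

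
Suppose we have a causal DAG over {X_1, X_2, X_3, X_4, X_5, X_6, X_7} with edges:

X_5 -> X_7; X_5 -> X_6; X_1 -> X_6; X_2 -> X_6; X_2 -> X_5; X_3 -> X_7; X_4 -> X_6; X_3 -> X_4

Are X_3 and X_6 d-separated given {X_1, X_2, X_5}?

There are 3 undirected paths between X_3 and X_6; checking each against the conditioning set {X_1, X_2, X_5}:
Path 1: X_3 → X_7 ← X_5 ← X_2 → X_6
  X_7 is a collider here and neither X_7 nor any of its descendants is conditioned on, so the collider stays closed — the path is blocked at X_7.
Path 2: X_3 → X_7 ← X_5 → X_6
  X_7 is a collider here and neither X_7 nor any of its descendants is conditioned on, so the collider stays closed — the path is blocked at X_7.
Path 3: X_3 → X_4 → X_6
  X_4 is a chain and X_4 is not conditioned on — no node blocks this path, so it is active.
Since the path X_3 → X_4 → X_6 is active, X_3 and X_6 are not d-separated given {X_1, X_2, X_5}.

No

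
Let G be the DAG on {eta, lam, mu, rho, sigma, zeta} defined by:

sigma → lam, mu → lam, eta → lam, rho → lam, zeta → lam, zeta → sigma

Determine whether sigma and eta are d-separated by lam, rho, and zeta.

No

We examine all 2 paths between sigma and eta:
Path 1: sigma → lam ← eta
  lam is a collider and lam is conditioned on, which opens it — no node blocks this path, so it is active.
Path 2: sigma ← zeta → lam ← eta
  zeta is a fork here and zeta is conditioned on, so the path is blocked at zeta.
Since the path sigma → lam ← eta is active, sigma and eta are not d-separated given {lam, rho, zeta}.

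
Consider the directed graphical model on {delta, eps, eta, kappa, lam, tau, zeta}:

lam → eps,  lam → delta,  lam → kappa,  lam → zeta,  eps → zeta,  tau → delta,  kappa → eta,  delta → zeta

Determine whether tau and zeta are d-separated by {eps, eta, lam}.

No — tau and zeta are not d-separated given {eps, eta, lam}.

There are 3 undirected paths between tau and zeta; checking each against the conditioning set {eps, eta, lam}:
  1. tau → delta ← lam → eps → zeta — delta:collider[blocks]; lam:fork[blocks]; eps:chain[blocks] ⇒ blocked
  2. tau → delta ← lam → zeta — delta:collider[blocks]; lam:fork[blocks] ⇒ blocked
  3. tau → delta → zeta — delta:chain[open] ⇒ active
At least one path is unblocked, so d-separation fails.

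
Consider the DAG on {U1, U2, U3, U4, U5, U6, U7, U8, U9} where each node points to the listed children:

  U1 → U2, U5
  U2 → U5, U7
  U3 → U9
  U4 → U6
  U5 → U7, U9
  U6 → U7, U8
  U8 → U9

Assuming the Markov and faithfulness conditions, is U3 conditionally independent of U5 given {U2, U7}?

We examine all 4 paths between U3 and U5:
Path 1: U3 → U9 ← U5
  U9 is a collider here and neither U9 nor any of its descendants is conditioned on, so the collider stays closed — the path is blocked at U9.
Path 2: U3 → U9 ← U8 ← U6 → U7 ← U5
  U9 is a collider here and neither U9 nor any of its descendants is conditioned on, so the collider stays closed — the path is blocked at U9.
Path 3: U3 → U9 ← U8 ← U6 → U7 ← U2 ← U1 → U5
  U9 is a collider here and neither U9 nor any of its descendants is conditioned on, so the collider stays closed — the path is blocked at U9.
Path 4: U3 → U9 ← U8 ← U6 → U7 ← U2 → U5
  U9 is a collider here and neither U9 nor any of its descendants is conditioned on, so the collider stays closed — the path is blocked at U9.
Since every path is blocked, d-separation holds.

Yes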